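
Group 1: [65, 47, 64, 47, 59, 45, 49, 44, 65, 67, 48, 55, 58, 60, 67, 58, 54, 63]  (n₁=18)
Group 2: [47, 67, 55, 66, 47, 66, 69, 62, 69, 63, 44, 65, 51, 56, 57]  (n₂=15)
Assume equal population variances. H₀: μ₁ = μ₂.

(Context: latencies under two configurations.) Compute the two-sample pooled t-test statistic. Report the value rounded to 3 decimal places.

test statistic = -0.880

x̄₁=56.389, s₁=8.016, n₁=18
x̄₂=58.933, s₂=8.573, n₂=15
s_p² = [17·8.016² + 14·8.573²]/31 = 68.4262
SE = √(s_p²·(1/18+1/15)) = 2.8919
t = (56.389−58.933)/2.8919 = -0.8798
df = 31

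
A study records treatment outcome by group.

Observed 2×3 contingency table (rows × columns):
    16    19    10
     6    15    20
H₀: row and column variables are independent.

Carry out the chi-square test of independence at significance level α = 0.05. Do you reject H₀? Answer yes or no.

reject H₀: yes

Row totals [45, 41], col totals [22, 34, 30], n=86
χ² = (16−11.51)²/11.51 + (19−17.79)²/17.79 + (10−15.70)²/15.70 + (6−10.49)²/10.49 + (15−16.21)²/16.21 + (20−14.30)²/14.30 = 8.1810
df = 2
p-value (upper-tail) = 0.01673
At α=0.05: p < α → reject H₀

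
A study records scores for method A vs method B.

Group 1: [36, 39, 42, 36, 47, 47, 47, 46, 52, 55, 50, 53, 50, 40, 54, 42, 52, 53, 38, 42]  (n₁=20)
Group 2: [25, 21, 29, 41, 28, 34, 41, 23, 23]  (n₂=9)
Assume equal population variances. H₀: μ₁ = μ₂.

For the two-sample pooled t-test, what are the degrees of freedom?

df = n₁ + n₂ − 2 = 20 + 9 − 2 = 27

degrees of freedom = 27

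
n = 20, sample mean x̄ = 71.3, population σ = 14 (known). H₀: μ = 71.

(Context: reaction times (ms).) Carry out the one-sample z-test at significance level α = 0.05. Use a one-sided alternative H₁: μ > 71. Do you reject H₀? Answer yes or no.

SE = σ/√n = 14/√20 = 3.1305
z = (x̄−μ₀)/SE = (71.3−71)/3.1305 = 0.0958
p-value (one-sided, H₁ greater) = 0.46183
At α=0.05: p ≥ α → fail to reject H₀

reject H₀: no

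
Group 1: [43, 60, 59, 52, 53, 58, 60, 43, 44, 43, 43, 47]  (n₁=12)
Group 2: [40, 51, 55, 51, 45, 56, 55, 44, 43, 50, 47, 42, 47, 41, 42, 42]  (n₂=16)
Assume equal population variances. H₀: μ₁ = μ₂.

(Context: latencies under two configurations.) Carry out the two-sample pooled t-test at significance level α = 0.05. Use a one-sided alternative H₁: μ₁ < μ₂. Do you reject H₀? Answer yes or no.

reject H₀: no

x̄₁=50.417, s₁=7.366, n₁=12
x̄₂=46.938, s₂=5.409, n₂=16
s_p² = [11·7.366² + 15·5.409²]/26 = 39.8405
SE = √(s_p²·(1/12+1/16)) = 2.4104
t = (50.417−46.938)/2.4104 = 1.4434
df = 26
p-value (one-sided, H₁ less) = 0.91957
At α=0.05: p ≥ α → fail to reject H₀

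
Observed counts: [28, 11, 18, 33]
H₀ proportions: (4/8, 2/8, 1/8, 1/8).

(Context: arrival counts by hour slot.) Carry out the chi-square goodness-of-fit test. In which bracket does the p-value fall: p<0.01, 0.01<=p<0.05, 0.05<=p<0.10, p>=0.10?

n = 90; E_i = n·p_i = [45.00, 22.50, 11.25, 11.25]
χ² = (28−45.00)²/45.00 + (11−22.50)²/22.50 + (18−11.25)²/11.25 + (33−11.25)²/11.25 = 58.4000
df = 3
p-value (upper-tail) = 0.00000
→ bracket: p<0.01

p-value bracket: p<0.01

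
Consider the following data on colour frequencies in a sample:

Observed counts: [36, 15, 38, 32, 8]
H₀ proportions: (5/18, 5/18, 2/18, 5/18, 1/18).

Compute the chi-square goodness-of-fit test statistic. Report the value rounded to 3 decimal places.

test statistic = 51.698

n = 129; E_i = n·p_i = [35.83, 35.83, 14.33, 35.83, 7.17]
χ² = (36−35.83)²/35.83 + (15−35.83)²/35.83 + (38−14.33)²/14.33 + (32−35.83)²/35.83 + (8−7.17)²/7.17 = 51.6977
df = 4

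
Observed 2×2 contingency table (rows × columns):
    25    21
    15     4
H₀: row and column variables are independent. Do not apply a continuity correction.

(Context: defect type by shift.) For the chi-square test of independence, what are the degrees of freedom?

degrees of freedom = 1

df = (r−1)(c−1) = (2−1)·(2−1) = 1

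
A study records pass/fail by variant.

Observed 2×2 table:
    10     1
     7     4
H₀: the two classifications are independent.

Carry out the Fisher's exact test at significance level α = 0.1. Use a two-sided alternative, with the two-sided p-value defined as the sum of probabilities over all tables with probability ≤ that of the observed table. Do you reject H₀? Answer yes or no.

Margins: r₁=11, r₂=11, c₁=17, c₂=5, n=22
p_obs = C(11,10)·C(11,7)/C(22,17); sum pmf over tables with pmf ≤ p_obs
p-value (two-sided) = 0.31078
At α=0.1: p ≥ α → fail to reject H₀

reject H₀: no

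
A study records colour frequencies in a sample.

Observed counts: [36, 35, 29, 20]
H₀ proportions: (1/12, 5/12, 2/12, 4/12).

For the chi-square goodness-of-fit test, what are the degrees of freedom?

degrees of freedom = 3

df = k − 1 = 4 − 1 = 3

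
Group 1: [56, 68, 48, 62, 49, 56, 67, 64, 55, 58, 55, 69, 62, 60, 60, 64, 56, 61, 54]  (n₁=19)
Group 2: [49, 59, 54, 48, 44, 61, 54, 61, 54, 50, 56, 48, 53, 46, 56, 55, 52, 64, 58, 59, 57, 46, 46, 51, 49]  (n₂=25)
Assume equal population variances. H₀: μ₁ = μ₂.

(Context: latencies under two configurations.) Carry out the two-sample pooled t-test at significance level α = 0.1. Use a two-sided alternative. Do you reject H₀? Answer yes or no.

x̄₁=59.158, s₁=5.890, n₁=19
x̄₂=53.200, s₂=5.439, n₂=25
s_p² = [18·5.890² + 24·5.439²]/42 = 31.7744
SE = √(s_p²·(1/19+1/25)) = 1.7156
t = (59.158−53.200)/1.7156 = 3.4728
df = 42
p-value (two-sided) = 0.00121
At α=0.1: p < α → reject H₀

reject H₀: yes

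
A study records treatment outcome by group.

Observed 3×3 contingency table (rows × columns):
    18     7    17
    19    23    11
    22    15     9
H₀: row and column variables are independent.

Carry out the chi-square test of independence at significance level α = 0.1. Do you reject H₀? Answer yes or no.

reject H₀: yes

Row totals [42, 53, 46], col totals [59, 45, 37], n=141
χ² = (18−17.57)²/17.57 + (7−13.40)²/13.40 + (17−11.02)²/11.02 + (19−22.18)²/22.18 + (23−16.91)²/16.91 + (11−13.91)²/13.91 + (22−19.25)²/19.25 + (15−14.68)²/14.68 + (9−12.07)²/12.07 = 10.7473
df = 4
p-value (upper-tail) = 0.02956
At α=0.1: p < α → reject H₀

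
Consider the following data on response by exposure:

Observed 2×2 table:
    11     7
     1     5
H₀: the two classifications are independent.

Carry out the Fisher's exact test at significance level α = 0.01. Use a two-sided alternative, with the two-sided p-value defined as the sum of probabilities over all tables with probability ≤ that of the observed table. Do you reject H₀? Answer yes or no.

Margins: r₁=18, r₂=6, c₁=12, c₂=12, n=24
p_obs = C(18,11)·C(6,1)/C(24,12); sum pmf over tables with pmf ≤ p_obs
p-value (two-sided) = 0.15495
At α=0.01: p ≥ α → fail to reject H₀

reject H₀: no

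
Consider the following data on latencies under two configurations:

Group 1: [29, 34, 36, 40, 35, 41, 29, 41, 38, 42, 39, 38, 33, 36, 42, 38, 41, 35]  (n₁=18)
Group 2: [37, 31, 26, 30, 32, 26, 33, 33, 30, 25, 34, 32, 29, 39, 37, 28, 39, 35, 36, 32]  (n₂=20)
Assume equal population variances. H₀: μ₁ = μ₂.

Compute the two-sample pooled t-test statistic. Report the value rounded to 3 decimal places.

x̄₁=37.056, s₁=4.036, n₁=18
x̄₂=32.200, s₂=4.188, n₂=20
s_p² = [17·4.036² + 19·4.188²]/36 = 16.9485
SE = √(s_p²·(1/18+1/20)) = 1.3375
t = (37.056−32.200)/1.3375 = 3.6302
df = 36

test statistic = 3.630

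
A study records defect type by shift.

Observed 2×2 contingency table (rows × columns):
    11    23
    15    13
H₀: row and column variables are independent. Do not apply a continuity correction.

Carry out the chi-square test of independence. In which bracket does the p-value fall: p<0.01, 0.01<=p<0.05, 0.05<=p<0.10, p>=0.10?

Row totals [34, 28], col totals [26, 36], n=62
χ² = (11−14.26)²/14.26 + (23−19.74)²/19.74 + (15−11.74)²/11.74 + (13−16.26)²/16.26 = 2.8391
df = 1
p-value (upper-tail) = 0.09200
→ bracket: 0.05<=p<0.10

p-value bracket: 0.05<=p<0.10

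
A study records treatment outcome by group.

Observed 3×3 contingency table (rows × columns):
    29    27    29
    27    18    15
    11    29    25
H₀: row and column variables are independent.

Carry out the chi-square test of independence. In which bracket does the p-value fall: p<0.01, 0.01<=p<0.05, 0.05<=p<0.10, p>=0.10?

Row totals [85, 60, 65], col totals [67, 74, 69], n=210
χ² = (29−27.12)²/27.12 + (27−29.95)²/29.95 + (29−27.93)²/27.93 + (27−19.14)²/19.14 + (18−21.14)²/21.14 + (15−19.71)²/19.71 + (11−20.74)²/20.74 + (29−22.90)²/22.90 + (25−21.36)²/21.36 = 12.0982
df = 4
p-value (upper-tail) = 0.01664
→ bracket: 0.01<=p<0.05

p-value bracket: 0.01<=p<0.05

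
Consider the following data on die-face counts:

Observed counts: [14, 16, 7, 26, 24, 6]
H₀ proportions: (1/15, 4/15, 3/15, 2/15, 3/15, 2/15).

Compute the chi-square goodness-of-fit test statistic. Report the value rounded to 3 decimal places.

n = 93; E_i = n·p_i = [6.20, 24.80, 18.60, 12.40, 18.60, 12.40]
χ² = (14−6.20)²/6.20 + (16−24.80)²/24.80 + (7−18.60)²/18.60 + (26−12.40)²/12.40 + (24−18.60)²/18.60 + (6−12.40)²/12.40 = 39.9570
df = 5

test statistic = 39.957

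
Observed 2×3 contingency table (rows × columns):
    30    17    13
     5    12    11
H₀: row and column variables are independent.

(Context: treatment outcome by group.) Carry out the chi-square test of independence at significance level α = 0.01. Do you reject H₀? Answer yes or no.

reject H₀: no

Row totals [60, 28], col totals [35, 29, 24], n=88
χ² = (30−23.86)²/23.86 + (17−19.77)²/19.77 + (13−16.36)²/16.36 + (5−11.14)²/11.14 + (12−9.23)²/9.23 + (11−7.64)²/7.64 = 8.3542
df = 2
p-value (upper-tail) = 0.01534
At α=0.01: p ≥ α → fail to reject H₀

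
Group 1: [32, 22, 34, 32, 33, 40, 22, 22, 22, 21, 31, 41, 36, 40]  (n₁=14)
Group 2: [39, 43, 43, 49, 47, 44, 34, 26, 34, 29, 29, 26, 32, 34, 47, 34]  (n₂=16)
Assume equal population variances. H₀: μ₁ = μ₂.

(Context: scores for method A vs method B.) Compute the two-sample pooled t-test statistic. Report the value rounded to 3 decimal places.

x̄₁=30.571, s₁=7.460, n₁=14
x̄₂=36.875, s₂=7.745, n₂=16
s_p² = [13·7.460² + 15·7.745²]/28 = 57.9707
SE = √(s_p²·(1/14+1/16)) = 2.7864
t = (30.571−36.875)/2.7864 = -2.2623
df = 28

test statistic = -2.262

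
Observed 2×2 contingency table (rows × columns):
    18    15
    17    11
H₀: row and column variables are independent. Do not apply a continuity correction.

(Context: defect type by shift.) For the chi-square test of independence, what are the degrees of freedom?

df = (r−1)(c−1) = (2−1)·(2−1) = 1

degrees of freedom = 1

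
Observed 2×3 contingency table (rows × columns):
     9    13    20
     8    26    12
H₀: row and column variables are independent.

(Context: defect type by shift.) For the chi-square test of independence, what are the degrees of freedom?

df = (r−1)(c−1) = (2−1)·(3−1) = 2

degrees of freedom = 2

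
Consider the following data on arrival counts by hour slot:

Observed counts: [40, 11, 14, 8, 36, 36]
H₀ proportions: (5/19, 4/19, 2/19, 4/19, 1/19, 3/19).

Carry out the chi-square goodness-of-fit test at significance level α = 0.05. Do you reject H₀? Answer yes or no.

reject H₀: yes

n = 145; E_i = n·p_i = [38.16, 30.53, 15.26, 30.53, 7.63, 22.89]
χ² = (40−38.16)²/38.16 + (11−30.53)²/30.53 + (14−15.26)²/15.26 + (8−30.53)²/30.53 + (36−7.63)²/7.63 + (36−22.89)²/22.89 = 142.2603
df = 5
p-value (upper-tail) = 0.00000
At α=0.05: p < α → reject H₀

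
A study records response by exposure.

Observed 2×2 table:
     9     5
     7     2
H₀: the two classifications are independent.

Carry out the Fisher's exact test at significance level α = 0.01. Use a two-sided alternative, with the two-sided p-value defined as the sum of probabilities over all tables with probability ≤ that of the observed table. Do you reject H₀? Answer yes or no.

Margins: r₁=14, r₂=9, c₁=16, c₂=7, n=23
p_obs = C(14,9)·C(9,7)/C(23,16); sum pmf over tables with pmf ≤ p_obs
p-value (two-sided) = 0.65702
At α=0.01: p ≥ α → fail to reject H₀

reject H₀: no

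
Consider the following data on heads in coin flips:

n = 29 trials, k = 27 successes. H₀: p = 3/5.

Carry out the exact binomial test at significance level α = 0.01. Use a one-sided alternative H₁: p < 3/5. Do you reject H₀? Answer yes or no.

Exact binomial: n=29, k=27, p₀=3/5=0.6000
P(X≤27) from Σ C(n,i)·p₀^i·(1−p₀)^(n−i)
p-value (one-sided, H₁ less) = 0.99999
At α=0.01: p ≥ α → fail to reject H₀

reject H₀: no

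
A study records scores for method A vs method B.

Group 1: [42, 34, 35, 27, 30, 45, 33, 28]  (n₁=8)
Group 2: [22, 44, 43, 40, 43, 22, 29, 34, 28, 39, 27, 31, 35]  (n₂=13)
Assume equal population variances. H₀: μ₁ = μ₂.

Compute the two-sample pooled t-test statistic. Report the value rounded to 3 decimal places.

x̄₁=34.250, s₁=6.409, n₁=8
x̄₂=33.615, s₂=7.795, n₂=13
s_p² = [7·6.409² + 12·7.795²]/19 = 53.5040
SE = √(s_p²·(1/8+1/13)) = 3.2869
t = (34.250−33.615)/3.2869 = 0.1931
df = 19

test statistic = 0.193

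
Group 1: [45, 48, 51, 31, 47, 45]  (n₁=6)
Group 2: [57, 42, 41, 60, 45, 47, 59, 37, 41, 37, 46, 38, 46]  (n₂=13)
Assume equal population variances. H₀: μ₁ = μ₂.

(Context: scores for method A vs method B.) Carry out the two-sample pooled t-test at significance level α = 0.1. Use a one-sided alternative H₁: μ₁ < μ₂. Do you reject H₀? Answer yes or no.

x̄₁=44.500, s₁=6.979, n₁=6
x̄₂=45.846, s₂=8.061, n₂=13
s_p² = [5·6.979² + 12·8.061²]/17 = 60.1878
SE = √(s_p²·(1/6+1/13)) = 3.8290
t = (44.500−45.846)/3.8290 = -0.3516
df = 17
p-value (one-sided, H₁ less) = 0.36474
At α=0.1: p ≥ α → fail to reject H₀

reject H₀: no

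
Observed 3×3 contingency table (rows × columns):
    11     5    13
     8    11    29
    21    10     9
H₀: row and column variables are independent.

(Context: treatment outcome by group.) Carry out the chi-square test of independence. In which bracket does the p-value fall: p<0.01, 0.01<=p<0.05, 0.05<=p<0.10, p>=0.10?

p-value bracket: p<0.01

Row totals [29, 48, 40], col totals [40, 26, 51], n=117
χ² = (11−9.91)²/9.91 + (5−6.44)²/6.44 + (13−12.64)²/12.64 + (8−16.41)²/16.41 + (11−10.67)²/10.67 + (29−20.92)²/20.92 + (21−13.68)²/13.68 + (10−8.89)²/8.89 + (9−17.44)²/17.44 = 16.0351
df = 4
p-value (upper-tail) = 0.00297
→ bracket: p<0.01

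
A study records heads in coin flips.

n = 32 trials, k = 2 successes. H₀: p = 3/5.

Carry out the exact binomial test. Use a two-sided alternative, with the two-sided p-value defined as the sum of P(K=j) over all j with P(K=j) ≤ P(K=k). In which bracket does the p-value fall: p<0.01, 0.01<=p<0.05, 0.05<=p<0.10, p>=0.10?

p-value bracket: p<0.01

Exact binomial: n=32, k=2, p₀=3/5=0.6000
P(X=j) = C(n,j)·p₀^j·(1−p₀)^(n−j); p = Σ P(X=j) over j with P(X=j) ≤ P(X=2)
p-value (two-sided) = 0.00000
→ bracket: p<0.01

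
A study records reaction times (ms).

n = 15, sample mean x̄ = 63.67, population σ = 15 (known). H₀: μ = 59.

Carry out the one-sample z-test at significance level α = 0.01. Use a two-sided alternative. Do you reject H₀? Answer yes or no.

reject H₀: no

SE = σ/√n = 15/√15 = 3.8730
z = (x̄−μ₀)/SE = (63.67−59)/3.8730 = 1.2058
p-value (two-sided) = 0.22790
At α=0.01: p ≥ α → fail to reject H₀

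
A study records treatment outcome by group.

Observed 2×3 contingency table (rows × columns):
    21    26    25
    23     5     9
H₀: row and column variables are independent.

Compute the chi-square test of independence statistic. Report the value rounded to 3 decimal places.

Row totals [72, 37], col totals [44, 31, 34], n=109
χ² = (21−29.06)²/29.06 + (26−20.48)²/20.48 + (25−22.46)²/22.46 + (23−14.94)²/14.94 + (5−10.52)²/10.52 + (9−11.54)²/11.54 = 11.8270
df = 2

test statistic = 11.827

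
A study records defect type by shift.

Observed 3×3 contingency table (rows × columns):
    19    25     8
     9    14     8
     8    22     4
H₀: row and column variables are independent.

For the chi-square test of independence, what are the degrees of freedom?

df = (r−1)(c−1) = (3−1)·(3−1) = 4

degrees of freedom = 4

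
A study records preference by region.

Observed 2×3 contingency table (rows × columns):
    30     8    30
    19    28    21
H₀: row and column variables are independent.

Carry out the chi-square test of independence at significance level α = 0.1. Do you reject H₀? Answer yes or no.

Row totals [68, 68], col totals [49, 36, 51], n=136
χ² = (30−24.50)²/24.50 + (8−18.00)²/18.00 + (30−25.50)²/25.50 + (19−24.50)²/24.50 + (28−18.00)²/18.00 + (21−25.50)²/25.50 = 15.1687
df = 2
p-value (upper-tail) = 0.00051
At α=0.1: p < α → reject H₀

reject H₀: yes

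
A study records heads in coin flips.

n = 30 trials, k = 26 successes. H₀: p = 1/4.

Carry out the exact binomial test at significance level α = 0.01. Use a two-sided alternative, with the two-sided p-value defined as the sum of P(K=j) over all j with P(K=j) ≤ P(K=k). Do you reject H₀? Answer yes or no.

reject H₀: yes

Exact binomial: n=30, k=26, p₀=1/4=0.2500
P(X=j) = C(n,j)·p₀^j·(1−p₀)^(n−j); p = Σ P(X=j) over j with P(X=j) ≤ P(X=26)
p-value (two-sided) = 0.00000
At α=0.01: p < α → reject H₀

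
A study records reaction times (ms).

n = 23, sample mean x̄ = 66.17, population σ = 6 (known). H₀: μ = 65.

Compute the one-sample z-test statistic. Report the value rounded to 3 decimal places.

SE = σ/√n = 6/√23 = 1.2511
z = (x̄−μ₀)/SE = (66.17−65)/1.2511 = 0.9352

test statistic = 0.935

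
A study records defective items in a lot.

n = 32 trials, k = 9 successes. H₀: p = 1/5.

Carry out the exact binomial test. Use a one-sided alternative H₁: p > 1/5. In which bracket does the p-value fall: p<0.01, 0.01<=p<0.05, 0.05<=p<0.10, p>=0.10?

Exact binomial: n=32, k=9, p₀=1/5=0.2000
P(X≥9) from Σ C(n,i)·p₀^i·(1−p₀)^(n−i)
p-value (one-sided, H₁ greater) = 0.17460
→ bracket: p>=0.10

p-value bracket: p>=0.10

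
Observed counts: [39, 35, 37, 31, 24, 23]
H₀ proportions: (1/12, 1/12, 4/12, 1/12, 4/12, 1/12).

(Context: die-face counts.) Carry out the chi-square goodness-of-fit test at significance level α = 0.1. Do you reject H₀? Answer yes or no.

n = 189; E_i = n·p_i = [15.75, 15.75, 63.00, 15.75, 63.00, 15.75]
χ² = (39−15.75)²/15.75 + (35−15.75)²/15.75 + (37−63.00)²/63.00 + (31−15.75)²/15.75 + (24−63.00)²/63.00 + (23−15.75)²/15.75 = 110.8254
df = 5
p-value (upper-tail) = 0.00000
At α=0.1: p < α → reject H₀

reject H₀: yes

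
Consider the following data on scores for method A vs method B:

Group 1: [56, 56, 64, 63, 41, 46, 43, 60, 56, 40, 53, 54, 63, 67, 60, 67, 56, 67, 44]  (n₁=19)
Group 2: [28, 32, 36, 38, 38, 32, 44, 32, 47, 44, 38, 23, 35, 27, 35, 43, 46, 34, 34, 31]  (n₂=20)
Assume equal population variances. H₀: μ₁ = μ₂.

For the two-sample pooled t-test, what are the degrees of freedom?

df = n₁ + n₂ − 2 = 19 + 20 − 2 = 37

degrees of freedom = 37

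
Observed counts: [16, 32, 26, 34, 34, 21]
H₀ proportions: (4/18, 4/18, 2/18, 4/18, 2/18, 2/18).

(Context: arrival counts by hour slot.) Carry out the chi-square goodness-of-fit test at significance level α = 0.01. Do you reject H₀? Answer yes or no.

n = 163; E_i = n·p_i = [36.22, 36.22, 18.11, 36.22, 18.11, 18.11]
χ² = (16−36.22)²/36.22 + (32−36.22)²/36.22 + (26−18.11)²/18.11 + (34−36.22)²/36.22 + (34−18.11)²/18.11 + (21−18.11)²/18.11 = 29.7546
df = 5
p-value (upper-tail) = 0.00002
At α=0.01: p < α → reject H₀

reject H₀: yes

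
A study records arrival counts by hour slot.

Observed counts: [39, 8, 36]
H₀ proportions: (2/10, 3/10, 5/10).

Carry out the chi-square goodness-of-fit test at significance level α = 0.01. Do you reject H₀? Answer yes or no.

reject H₀: yes

n = 83; E_i = n·p_i = [16.60, 24.90, 41.50]
χ² = (39−16.60)²/16.60 + (8−24.90)²/24.90 + (36−41.50)²/41.50 = 42.4257
df = 2
p-value (upper-tail) = 0.00000
At α=0.01: p < α → reject H₀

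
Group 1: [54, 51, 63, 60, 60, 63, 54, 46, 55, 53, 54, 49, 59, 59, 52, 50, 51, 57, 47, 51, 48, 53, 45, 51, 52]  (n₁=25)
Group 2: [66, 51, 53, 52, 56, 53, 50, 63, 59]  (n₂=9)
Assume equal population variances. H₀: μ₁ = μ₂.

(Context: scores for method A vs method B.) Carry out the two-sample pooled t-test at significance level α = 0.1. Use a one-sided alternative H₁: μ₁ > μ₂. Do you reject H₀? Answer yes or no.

reject H₀: no

x̄₁=53.480, s₁=5.018, n₁=25
x̄₂=55.889, s₂=5.622, n₂=9
s_p² = [24·5.018² + 8·5.622²]/32 = 26.7853
SE = √(s_p²·(1/25+1/9)) = 2.0119
t = (53.480−55.889)/2.0119 = -1.1973
df = 32
p-value (one-sided, H₁ greater) = 0.88002
At α=0.1: p ≥ α → fail to reject H₀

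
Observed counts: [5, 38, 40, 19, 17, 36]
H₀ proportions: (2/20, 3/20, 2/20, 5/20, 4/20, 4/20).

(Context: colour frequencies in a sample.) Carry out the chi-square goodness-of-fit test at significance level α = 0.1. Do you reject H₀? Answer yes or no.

reject H₀: yes

n = 155; E_i = n·p_i = [15.50, 23.25, 15.50, 38.75, 31.00, 31.00]
χ² = (5−15.50)²/15.50 + (38−23.25)²/23.25 + (40−15.50)²/15.50 + (19−38.75)²/38.75 + (17−31.00)²/31.00 + (36−31.00)²/31.00 = 72.3914
df = 5
p-value (upper-tail) = 0.00000
At α=0.1: p < α → reject H₀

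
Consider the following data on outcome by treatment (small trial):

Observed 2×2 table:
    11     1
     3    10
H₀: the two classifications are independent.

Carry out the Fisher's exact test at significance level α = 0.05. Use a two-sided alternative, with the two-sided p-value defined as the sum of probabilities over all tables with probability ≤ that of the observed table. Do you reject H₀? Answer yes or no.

reject H₀: yes

Margins: r₁=12, r₂=13, c₁=14, c₂=11, n=25
p_obs = C(12,11)·C(13,3)/C(25,14); sum pmf over tables with pmf ≤ p_obs
p-value (two-sided) = 0.00098
At α=0.05: p < α → reject H₀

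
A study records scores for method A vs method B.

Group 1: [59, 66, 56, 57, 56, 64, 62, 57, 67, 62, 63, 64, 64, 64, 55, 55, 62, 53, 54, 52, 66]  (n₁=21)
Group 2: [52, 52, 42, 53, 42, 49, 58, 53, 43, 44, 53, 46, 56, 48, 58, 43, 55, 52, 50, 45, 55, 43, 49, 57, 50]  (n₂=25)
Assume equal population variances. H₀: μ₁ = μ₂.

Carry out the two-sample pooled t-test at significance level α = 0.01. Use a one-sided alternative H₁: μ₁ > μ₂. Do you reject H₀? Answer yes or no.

reject H₀: yes

x̄₁=59.905, s₁=4.774, n₁=21
x̄₂=49.920, s₂=5.243, n₂=25
s_p² = [20·4.774² + 24·5.243²]/44 = 25.3557
SE = √(s_p²·(1/21+1/25)) = 1.4905
t = (59.905−49.920)/1.4905 = 6.6989
df = 44
p-value (one-sided, H₁ greater) = 0.00000
At α=0.01: p < α → reject H₀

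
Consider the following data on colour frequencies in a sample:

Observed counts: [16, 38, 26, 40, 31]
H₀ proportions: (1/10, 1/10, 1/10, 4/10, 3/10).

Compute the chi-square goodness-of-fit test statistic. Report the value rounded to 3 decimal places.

test statistic = 54.055

n = 151; E_i = n·p_i = [15.10, 15.10, 15.10, 60.40, 45.30]
χ² = (16−15.10)²/15.10 + (38−15.10)²/15.10 + (26−15.10)²/15.10 + (40−60.40)²/60.40 + (31−45.30)²/45.30 = 54.0552
df = 4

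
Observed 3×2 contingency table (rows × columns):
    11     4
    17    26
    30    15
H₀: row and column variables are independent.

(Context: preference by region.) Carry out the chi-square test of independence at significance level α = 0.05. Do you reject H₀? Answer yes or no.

reject H₀: yes

Row totals [15, 43, 45], col totals [58, 45], n=103
χ² = (11−8.45)²/8.45 + (4−6.55)²/6.55 + (17−24.21)²/24.21 + (26−18.79)²/18.79 + (30−25.34)²/25.34 + (15−19.66)²/19.66 = 8.6474
df = 2
p-value (upper-tail) = 0.01325
At α=0.05: p < α → reject H₀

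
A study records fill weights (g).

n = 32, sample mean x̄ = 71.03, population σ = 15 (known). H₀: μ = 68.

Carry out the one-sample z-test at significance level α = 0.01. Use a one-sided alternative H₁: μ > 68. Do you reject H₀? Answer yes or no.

SE = σ/√n = 15/√32 = 2.6517
z = (x̄−μ₀)/SE = (71.03−68)/2.6517 = 1.1427
p-value (one-sided, H₁ greater) = 0.12658
At α=0.01: p ≥ α → fail to reject H₀

reject H₀: no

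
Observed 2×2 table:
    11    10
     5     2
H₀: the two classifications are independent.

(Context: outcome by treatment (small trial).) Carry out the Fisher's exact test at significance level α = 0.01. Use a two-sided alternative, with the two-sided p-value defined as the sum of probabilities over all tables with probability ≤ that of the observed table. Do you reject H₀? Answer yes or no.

Margins: r₁=21, r₂=7, c₁=16, c₂=12, n=28
p_obs = C(21,11)·C(7,5)/C(28,16); sum pmf over tables with pmf ≤ p_obs
p-value (two-sided) = 0.66184
At α=0.01: p ≥ α → fail to reject H₀

reject H₀: no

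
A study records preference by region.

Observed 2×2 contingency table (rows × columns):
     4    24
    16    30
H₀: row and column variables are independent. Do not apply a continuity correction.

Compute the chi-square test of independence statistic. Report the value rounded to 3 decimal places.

test statistic = 3.708

Row totals [28, 46], col totals [20, 54], n=74
χ² = (4−7.57)²/7.57 + (24−20.43)²/20.43 + (16−12.43)²/12.43 + (30−33.57)²/33.57 = 3.7077
df = 1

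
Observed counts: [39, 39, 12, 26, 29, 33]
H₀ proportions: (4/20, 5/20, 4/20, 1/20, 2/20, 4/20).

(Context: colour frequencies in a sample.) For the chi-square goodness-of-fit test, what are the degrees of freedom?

df = k − 1 = 6 − 1 = 5

degrees of freedom = 5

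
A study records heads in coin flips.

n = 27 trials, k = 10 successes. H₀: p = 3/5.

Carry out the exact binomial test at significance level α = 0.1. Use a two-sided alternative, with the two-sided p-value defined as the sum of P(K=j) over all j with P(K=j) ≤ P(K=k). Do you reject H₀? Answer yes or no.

reject H₀: yes

Exact binomial: n=27, k=10, p₀=3/5=0.6000
P(X=j) = C(n,j)·p₀^j·(1−p₀)^(n−j); p = Σ P(X=j) over j with P(X=j) ≤ P(X=10)
p-value (two-sided) = 0.01800
At α=0.1: p < α → reject H₀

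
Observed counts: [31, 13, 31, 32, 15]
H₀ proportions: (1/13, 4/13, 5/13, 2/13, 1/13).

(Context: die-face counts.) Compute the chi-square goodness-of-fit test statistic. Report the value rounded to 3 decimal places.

n = 122; E_i = n·p_i = [9.38, 37.54, 46.92, 18.77, 9.38]
χ² = (31−9.38)²/9.38 + (13−37.54)²/37.54 + (31−46.92)²/46.92 + (32−18.77)²/18.77 + (15−9.38)²/9.38 = 83.9168
df = 4

test statistic = 83.917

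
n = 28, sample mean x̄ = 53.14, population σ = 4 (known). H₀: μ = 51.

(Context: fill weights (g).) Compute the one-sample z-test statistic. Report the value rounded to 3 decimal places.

test statistic = 2.831

SE = σ/√n = 4/√28 = 0.7559
z = (x̄−μ₀)/SE = (53.14−51)/0.7559 = 2.8310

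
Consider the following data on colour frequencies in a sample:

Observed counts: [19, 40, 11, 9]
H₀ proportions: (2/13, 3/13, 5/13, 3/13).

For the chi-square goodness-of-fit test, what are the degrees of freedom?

degrees of freedom = 3

df = k − 1 = 4 − 1 = 3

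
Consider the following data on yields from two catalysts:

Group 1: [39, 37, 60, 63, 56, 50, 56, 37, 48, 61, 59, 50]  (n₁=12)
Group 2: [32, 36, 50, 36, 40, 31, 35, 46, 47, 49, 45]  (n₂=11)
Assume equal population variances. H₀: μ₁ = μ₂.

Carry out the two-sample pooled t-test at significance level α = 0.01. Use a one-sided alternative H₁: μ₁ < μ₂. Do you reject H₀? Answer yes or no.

reject H₀: no

x̄₁=51.333, s₁=9.461, n₁=12
x̄₂=40.636, s₂=6.990, n₂=11
s_p² = [11·9.461² + 10·6.990²]/21 = 70.1530
SE = √(s_p²·(1/12+1/11)) = 3.4962
t = (51.333−40.636)/3.4962 = 3.0596
df = 21
p-value (one-sided, H₁ less) = 0.99702
At α=0.01: p ≥ α → fail to reject H₀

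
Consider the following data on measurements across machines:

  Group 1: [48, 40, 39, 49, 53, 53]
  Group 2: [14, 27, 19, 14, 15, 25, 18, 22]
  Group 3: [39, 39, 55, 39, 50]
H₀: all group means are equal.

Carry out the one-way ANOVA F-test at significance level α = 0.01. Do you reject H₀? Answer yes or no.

Group means [47.00, 19.25, 44.40], grand mean 34.632
SSB = Σnᵢ(x̄ᵢ−x̄)² = 3287.721; SSW = ΣΣ(x−x̄ᵢ)² = 596.700
MSB = 3287.721/2 = 1643.8605; MSW = 596.700/16 = 37.2938
F = MSB/MSW = 44.0787
df = (2, 16)
p-value (upper-tail) = 0.00000
At α=0.01: p < α → reject H₀

reject H₀: yes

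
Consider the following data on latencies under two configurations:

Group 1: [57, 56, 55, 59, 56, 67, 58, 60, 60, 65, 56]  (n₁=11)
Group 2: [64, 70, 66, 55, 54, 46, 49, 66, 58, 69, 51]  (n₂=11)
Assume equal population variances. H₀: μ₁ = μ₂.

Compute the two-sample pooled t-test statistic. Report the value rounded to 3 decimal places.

test statistic = 0.032

x̄₁=59.000, s₁=3.873, n₁=11
x̄₂=58.909, s₂=8.479, n₂=11
s_p² = [10·3.873² + 10·8.479²]/20 = 43.4455
SE = √(s_p²·(1/11+1/11)) = 2.8105
t = (59.000−58.909)/2.8105 = 0.0323
df = 20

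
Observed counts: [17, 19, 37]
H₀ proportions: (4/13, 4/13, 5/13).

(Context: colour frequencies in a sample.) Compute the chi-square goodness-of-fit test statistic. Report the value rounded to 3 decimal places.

test statistic = 4.697

n = 73; E_i = n·p_i = [22.46, 22.46, 28.08]
χ² = (17−22.46)²/22.46 + (19−22.46)²/22.46 + (37−28.08)²/28.08 = 4.6973
df = 2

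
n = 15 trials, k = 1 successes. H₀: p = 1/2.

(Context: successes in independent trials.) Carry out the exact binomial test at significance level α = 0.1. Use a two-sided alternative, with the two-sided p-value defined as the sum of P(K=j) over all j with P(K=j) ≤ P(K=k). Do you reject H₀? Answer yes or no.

Exact binomial: n=15, k=1, p₀=1/2=0.5000
P(X=j) = C(n,j)·p₀^j·(1−p₀)^(n−j); p = Σ P(X=j) over j with P(X=j) ≤ P(X=1)
p-value (two-sided) = 0.00098
At α=0.1: p < α → reject H₀

reject H₀: yes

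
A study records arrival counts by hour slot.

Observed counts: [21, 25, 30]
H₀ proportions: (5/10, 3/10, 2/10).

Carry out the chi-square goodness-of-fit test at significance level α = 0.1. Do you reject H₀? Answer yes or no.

n = 76; E_i = n·p_i = [38.00, 22.80, 15.20]
χ² = (21−38.00)²/38.00 + (25−22.80)²/22.80 + (30−15.20)²/15.20 = 22.2281
df = 2
p-value (upper-tail) = 0.00001
At α=0.1: p < α → reject H₀

reject H₀: yes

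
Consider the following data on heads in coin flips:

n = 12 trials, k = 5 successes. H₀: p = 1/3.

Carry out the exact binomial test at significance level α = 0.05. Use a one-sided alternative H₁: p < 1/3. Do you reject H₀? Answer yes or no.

reject H₀: no

Exact binomial: n=12, k=5, p₀=1/3=0.3333
P(X≤5) from Σ C(n,i)·p₀^i·(1−p₀)^(n−i)
p-value (one-sided, H₁ less) = 0.82228
At α=0.05: p ≥ α → fail to reject H₀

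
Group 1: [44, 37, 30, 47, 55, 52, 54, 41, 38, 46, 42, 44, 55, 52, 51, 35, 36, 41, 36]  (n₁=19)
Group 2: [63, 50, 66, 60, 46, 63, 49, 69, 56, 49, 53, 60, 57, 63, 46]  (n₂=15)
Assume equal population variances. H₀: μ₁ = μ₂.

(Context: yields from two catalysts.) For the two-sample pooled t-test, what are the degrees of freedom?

degrees of freedom = 32

df = n₁ + n₂ − 2 = 19 + 15 − 2 = 32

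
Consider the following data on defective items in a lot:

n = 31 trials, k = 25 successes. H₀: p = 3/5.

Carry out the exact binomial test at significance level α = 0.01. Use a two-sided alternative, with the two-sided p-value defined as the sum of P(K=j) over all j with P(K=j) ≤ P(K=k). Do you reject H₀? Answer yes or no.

reject H₀: no

Exact binomial: n=31, k=25, p₀=3/5=0.6000
P(X=j) = C(n,j)·p₀^j·(1−p₀)^(n−j); p = Σ P(X=j) over j with P(X=j) ≤ P(X=25)
p-value (two-sided) = 0.02605
At α=0.01: p ≥ α → fail to reject H₀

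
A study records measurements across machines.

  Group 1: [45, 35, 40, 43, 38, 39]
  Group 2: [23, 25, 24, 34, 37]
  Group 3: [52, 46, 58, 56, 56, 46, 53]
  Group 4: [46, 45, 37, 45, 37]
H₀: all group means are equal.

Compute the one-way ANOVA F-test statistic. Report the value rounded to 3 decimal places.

test statistic = 23.514

Group means [40.00, 28.60, 52.43, 42.00], grand mean 41.739
SSB = Σnᵢ(x̄ᵢ−x̄)² = 1681.520; SSW = ΣΣ(x−x̄ᵢ)² = 452.914
MSB = 1681.520/3 = 560.5068; MSW = 452.914/19 = 23.8376
F = MSB/MSW = 23.5136
df = (3, 19)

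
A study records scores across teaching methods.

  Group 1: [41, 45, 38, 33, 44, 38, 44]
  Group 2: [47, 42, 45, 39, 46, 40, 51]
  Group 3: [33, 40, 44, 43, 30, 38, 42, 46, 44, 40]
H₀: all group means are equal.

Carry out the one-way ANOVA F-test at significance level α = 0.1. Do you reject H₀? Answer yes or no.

reject H₀: no

Group means [40.43, 44.29, 40.00], grand mean 41.375
SSB = Σnᵢ(x̄ᵢ−x̄)² = 84.482; SSW = ΣΣ(x−x̄ᵢ)² = 455.143
MSB = 84.482/2 = 42.2411; MSW = 455.143/21 = 21.6735
F = MSB/MSW = 1.9490
df = (2, 21)
p-value (upper-tail) = 0.16733
At α=0.1: p ≥ α → fail to reject H₀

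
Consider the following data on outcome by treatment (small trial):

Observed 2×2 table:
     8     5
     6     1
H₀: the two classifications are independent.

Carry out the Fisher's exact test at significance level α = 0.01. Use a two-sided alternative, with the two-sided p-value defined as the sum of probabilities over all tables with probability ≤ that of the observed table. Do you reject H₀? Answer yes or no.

Margins: r₁=13, r₂=7, c₁=14, c₂=6, n=20
p_obs = C(13,8)·C(7,6)/C(20,14); sum pmf over tables with pmf ≤ p_obs
p-value (two-sided) = 0.35436
At α=0.01: p ≥ α → fail to reject H₀

reject H₀: no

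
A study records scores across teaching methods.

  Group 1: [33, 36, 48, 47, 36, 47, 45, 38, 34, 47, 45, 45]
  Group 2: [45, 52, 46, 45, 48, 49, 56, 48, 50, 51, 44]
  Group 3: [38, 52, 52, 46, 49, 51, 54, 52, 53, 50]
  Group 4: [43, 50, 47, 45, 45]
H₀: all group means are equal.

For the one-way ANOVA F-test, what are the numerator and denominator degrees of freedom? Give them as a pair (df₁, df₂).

degrees of freedom = [3, 34]

k = 4 groups, N = 38 total
df = (k−1, N−k) = (4−1, 38−4) = (3, 34)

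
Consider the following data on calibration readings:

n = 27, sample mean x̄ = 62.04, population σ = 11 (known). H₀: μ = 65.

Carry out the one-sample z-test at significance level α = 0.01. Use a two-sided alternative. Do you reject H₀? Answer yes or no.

SE = σ/√n = 11/√27 = 2.1170
z = (x̄−μ₀)/SE = (62.04−65)/2.1170 = -1.3982
p-value (two-sided) = 0.16204
At α=0.01: p ≥ α → fail to reject H₀

reject H₀: no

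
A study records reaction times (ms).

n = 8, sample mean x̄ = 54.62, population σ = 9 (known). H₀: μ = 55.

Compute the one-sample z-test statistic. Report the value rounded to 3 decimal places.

test statistic = -0.119

SE = σ/√n = 9/√8 = 3.1820
z = (x̄−μ₀)/SE = (54.62−55)/3.1820 = -0.1194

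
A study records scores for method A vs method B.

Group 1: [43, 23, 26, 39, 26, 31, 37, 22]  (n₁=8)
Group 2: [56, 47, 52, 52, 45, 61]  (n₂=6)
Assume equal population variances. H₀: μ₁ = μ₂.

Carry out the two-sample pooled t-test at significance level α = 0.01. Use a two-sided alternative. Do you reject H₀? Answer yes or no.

reject H₀: yes

x̄₁=30.875, s₁=7.918, n₁=8
x̄₂=52.167, s₂=5.845, n₂=6
s_p² = [7·7.918² + 5·5.845²]/12 = 50.8090
SE = √(s_p²·(1/8+1/6)) = 3.8496
t = (30.875−52.167)/3.8496 = -5.5309
df = 12
p-value (two-sided) = 0.00013
At α=0.01: p < α → reject H₀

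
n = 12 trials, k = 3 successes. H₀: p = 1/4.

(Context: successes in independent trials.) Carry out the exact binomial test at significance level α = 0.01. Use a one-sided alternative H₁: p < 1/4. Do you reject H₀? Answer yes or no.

reject H₀: no

Exact binomial: n=12, k=3, p₀=1/4=0.2500
P(X≤3) from Σ C(n,i)·p₀^i·(1−p₀)^(n−i)
p-value (one-sided, H₁ less) = 0.64878
At α=0.01: p ≥ α → fail to reject H₀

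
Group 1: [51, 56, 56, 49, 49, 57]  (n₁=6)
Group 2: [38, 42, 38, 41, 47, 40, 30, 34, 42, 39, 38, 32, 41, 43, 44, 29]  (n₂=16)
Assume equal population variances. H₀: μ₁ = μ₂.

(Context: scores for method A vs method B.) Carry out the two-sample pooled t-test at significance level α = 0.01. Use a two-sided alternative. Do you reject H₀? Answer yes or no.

x̄₁=53.000, s₁=3.742, n₁=6
x̄₂=38.625, s₂=5.084, n₂=16
s_p² = [5·3.742² + 15·5.084²]/20 = 22.8875
SE = √(s_p²·(1/6+1/16)) = 2.2902
t = (53.000−38.625)/2.2902 = 6.2767
df = 20
p-value (two-sided) = 0.00000
At α=0.01: p < α → reject H₀

reject H₀: yes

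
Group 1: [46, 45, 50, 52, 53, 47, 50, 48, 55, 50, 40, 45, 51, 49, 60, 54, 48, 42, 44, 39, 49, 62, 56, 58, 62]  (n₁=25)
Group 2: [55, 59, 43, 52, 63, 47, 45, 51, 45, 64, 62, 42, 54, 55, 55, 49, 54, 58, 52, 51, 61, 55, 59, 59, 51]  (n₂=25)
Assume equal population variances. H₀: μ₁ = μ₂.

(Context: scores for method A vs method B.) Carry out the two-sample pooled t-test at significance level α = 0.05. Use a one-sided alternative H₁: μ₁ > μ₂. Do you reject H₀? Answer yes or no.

reject H₀: no

x̄₁=50.200, s₁=6.285, n₁=25
x̄₂=53.640, s₂=6.197, n₂=25
s_p² = [24·6.285² + 24·6.197²]/48 = 38.9533
SE = √(s_p²·(1/25+1/25)) = 1.7653
t = (50.200−53.640)/1.7653 = -1.9487
df = 48
p-value (one-sided, H₁ greater) = 0.97140
At α=0.05: p ≥ α → fail to reject H₀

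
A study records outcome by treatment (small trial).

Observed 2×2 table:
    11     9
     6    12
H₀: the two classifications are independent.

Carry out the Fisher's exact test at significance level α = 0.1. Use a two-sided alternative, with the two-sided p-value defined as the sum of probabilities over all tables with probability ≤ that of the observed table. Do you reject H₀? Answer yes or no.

reject H₀: no

Margins: r₁=20, r₂=18, c₁=17, c₂=21, n=38
p_obs = C(20,11)·C(18,6)/C(38,17); sum pmf over tables with pmf ≤ p_obs
p-value (two-sided) = 0.20969
At α=0.1: p ≥ α → fail to reject H₀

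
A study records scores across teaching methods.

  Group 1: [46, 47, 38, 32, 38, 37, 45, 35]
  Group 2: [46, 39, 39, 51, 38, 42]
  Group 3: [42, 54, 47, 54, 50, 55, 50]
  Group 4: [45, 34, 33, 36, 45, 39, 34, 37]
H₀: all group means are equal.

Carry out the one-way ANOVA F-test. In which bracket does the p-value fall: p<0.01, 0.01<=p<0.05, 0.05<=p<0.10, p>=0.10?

Group means [39.75, 42.50, 50.29, 37.88], grand mean 42.345
SSB = Σnᵢ(x̄ᵢ−x̄)² = 655.248; SSW = ΣΣ(x−x̄ᵢ)² = 635.304
MSB = 655.248/3 = 218.4161; MSW = 635.304/25 = 25.4121
F = MSB/MSW = 8.5949
df = (3, 25)
p-value (upper-tail) = 0.00043
→ bracket: p<0.01

p-value bracket: p<0.01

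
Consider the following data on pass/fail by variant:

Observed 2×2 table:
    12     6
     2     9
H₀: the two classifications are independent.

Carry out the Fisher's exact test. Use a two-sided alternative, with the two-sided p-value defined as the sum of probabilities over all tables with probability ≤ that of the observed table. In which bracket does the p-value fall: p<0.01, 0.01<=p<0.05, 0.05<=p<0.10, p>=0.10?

p-value bracket: 0.01<=p<0.05

Margins: r₁=18, r₂=11, c₁=14, c₂=15, n=29
p_obs = C(18,12)·C(11,2)/C(29,14); sum pmf over tables with pmf ≤ p_obs
p-value (two-sided) = 0.02094
→ bracket: 0.01<=p<0.05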